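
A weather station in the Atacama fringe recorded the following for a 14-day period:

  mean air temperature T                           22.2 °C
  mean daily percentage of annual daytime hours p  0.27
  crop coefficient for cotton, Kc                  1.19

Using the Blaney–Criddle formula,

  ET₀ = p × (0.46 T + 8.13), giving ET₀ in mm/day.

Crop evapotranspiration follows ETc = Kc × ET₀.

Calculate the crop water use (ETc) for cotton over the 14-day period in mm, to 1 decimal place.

ET₀ = 0.27 × (0.46 × 22.2 + 8.13) = 0.27 × 18.342 = 4.9523 mm/d
ETc = Kc × ET₀ = 1.19 × 4.9523 = 5.8932 mm/d
Over 14 days: 5.8932 × 14 = 82.505 mm

82.5 mm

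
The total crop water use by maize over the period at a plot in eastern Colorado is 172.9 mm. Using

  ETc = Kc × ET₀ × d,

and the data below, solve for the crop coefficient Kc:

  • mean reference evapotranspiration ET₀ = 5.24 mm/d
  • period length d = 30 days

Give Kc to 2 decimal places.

ETc = Kc × ET₀ × d  ⇒  Kc = ETc / (ET₀ × d)
Kc = 172.9 / (5.24 × 30) = 172.9 / 157.20 = 1.0999

1.10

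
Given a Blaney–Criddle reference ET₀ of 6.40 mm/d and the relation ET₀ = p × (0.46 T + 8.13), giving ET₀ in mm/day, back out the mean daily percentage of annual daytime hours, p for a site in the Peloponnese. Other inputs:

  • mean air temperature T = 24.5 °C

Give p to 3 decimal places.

p = ET₀ / (0.46 T + 8.13) = 6.40 / (0.46 × 24.5 + 8.13) = 6.40 / 19.400 = 0.3299

0.330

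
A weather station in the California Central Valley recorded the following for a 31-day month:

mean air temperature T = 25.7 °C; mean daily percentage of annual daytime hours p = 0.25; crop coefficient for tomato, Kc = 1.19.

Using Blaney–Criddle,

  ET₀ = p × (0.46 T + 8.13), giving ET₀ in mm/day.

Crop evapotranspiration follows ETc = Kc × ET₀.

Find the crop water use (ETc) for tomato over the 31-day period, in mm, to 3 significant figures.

ET₀ = 0.25 × (0.46 × 25.7 + 8.13) = 0.25 × 19.952 = 4.9880 mm/d
ETc = Kc × ET₀ = 1.19 × 4.9880 = 5.9357 mm/d
Over 31 days: 5.9357 × 31 = 184.007 mm

184 mm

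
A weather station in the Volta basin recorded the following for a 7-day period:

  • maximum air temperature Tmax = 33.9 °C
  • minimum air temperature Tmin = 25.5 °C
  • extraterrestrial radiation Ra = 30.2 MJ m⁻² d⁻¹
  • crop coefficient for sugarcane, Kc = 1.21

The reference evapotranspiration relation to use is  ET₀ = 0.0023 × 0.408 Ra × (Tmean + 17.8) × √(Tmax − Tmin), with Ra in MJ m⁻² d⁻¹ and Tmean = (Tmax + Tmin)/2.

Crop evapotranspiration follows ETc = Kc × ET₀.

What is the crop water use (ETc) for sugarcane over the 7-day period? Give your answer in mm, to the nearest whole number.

33 mm

Tmean = (33.9 + 25.5)/2 = 29.70 °C
0.408 Ra = 0.408 × 30.2 = 12.3216 mm/d equivalent
ET₀ = 0.0023 × 12.3216 × (29.70 + 17.8) × √8.4 = 0.0023 × 12.3216 × 47.50 × 2.8983 = 3.9015 mm/d
ETc = Kc × ET₀ = 1.21 × 3.9015 = 4.7208 mm/d
Over 7 days: 4.7208 × 7 = 33.046 mm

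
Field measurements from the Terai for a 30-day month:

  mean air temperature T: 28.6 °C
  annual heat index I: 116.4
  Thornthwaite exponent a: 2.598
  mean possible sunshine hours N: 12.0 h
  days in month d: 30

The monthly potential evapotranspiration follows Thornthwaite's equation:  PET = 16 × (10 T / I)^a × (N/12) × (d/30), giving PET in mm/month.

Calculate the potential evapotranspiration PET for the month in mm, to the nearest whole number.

165 mm

10T/I = 10 × 28.6 / 116.4 = 2.4570
(10T/I)^a = 2.4570^2.598 = 10.3341
Uncorrected PET = 16 × 10.3341 = 165.346 mm
Correction = (N/12)(d/30) = (12.0/12)(30/30) = 1.0000
PET = 165.346 × 1.0000 = 165.346 mm/month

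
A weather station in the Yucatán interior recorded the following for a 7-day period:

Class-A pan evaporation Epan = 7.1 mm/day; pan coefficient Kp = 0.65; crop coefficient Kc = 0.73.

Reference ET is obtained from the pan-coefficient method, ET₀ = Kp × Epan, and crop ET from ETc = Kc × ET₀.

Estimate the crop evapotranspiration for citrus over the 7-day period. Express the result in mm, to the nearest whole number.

24 mm

ET₀ = 0.65 × 7.1 = 4.6150 mm/d
ETc = Kc × ET₀ = 0.73 × 4.6150 = 3.3690 mm/d
Over 7 days: 3.3690 × 7 = 23.583 mm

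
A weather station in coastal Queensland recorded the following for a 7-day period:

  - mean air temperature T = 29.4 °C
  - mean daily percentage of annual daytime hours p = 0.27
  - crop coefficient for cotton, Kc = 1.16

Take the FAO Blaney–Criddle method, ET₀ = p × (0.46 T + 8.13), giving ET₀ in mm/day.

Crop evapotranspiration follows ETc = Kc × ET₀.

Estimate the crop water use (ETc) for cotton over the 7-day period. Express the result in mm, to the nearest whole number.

47 mm

ET₀ = 0.27 × (0.46 × 29.4 + 8.13) = 0.27 × 21.654 = 5.8466 mm/d
ETc = Kc × ET₀ = 1.16 × 5.8466 = 6.7821 mm/d
Over 7 days: 6.7821 × 7 = 47.475 mm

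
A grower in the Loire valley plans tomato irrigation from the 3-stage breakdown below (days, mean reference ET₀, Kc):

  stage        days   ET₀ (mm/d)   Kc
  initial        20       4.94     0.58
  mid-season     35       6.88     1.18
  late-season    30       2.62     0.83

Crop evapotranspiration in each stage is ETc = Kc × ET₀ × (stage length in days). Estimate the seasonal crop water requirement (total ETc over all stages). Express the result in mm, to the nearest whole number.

initial: 0.58 × 4.94 × 20 = 57.30 mm
mid-season: 1.18 × 6.88 × 35 = 284.14 mm
late-season: 0.83 × 2.62 × 30 = 65.24 mm
Seasonal total = 406.68 mm

407 mm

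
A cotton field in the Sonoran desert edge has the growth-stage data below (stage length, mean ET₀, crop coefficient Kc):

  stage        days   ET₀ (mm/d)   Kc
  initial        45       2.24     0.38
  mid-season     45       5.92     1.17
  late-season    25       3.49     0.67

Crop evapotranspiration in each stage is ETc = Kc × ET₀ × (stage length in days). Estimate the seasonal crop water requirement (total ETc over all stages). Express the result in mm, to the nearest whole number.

408 mm

initial: 0.38 × 2.24 × 45 = 38.30 mm
mid-season: 1.17 × 5.92 × 45 = 311.69 mm
late-season: 0.67 × 3.49 × 25 = 58.46 mm
Seasonal total = 408.45 mm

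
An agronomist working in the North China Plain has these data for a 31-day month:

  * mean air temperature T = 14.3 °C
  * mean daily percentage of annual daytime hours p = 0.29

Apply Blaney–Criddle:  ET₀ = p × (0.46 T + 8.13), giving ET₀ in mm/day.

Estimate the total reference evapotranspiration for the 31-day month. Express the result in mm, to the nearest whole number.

ET₀ = 0.29 × (0.46 × 14.3 + 8.13) = 0.29 × 14.708 = 4.2653 mm/d
Monthly total = 4.2653 × 31 = 132.224 mm

132 mm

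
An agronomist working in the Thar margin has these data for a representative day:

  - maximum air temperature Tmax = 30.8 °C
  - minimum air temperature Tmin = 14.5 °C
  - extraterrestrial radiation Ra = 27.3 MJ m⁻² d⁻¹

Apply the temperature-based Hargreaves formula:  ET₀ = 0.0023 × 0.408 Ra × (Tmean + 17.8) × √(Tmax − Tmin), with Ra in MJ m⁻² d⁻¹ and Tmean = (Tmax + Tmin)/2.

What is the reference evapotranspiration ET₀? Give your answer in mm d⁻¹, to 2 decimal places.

Tmean = (30.8 + 14.5)/2 = 22.65 °C
0.408 Ra = 0.408 × 27.3 = 11.1384 mm/d equivalent
ET₀ = 0.0023 × 11.1384 × (22.65 + 17.8) × √16.3 = 0.0023 × 11.1384 × 40.45 × 4.0373 = 4.1837 mm/d

4.18 mm d⁻¹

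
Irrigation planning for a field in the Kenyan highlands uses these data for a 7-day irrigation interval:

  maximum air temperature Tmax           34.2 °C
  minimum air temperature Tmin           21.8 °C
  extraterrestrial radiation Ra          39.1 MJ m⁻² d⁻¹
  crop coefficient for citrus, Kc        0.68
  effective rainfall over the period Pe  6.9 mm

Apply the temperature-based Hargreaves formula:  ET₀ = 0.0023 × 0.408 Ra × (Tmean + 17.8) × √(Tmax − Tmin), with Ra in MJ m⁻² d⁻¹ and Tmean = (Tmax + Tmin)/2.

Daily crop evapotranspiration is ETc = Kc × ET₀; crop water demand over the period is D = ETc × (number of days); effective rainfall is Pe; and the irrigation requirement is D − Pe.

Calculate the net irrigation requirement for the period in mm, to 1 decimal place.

21.3 mm

Tmean = (34.2 + 21.8)/2 = 28.00 °C
0.408 Ra = 0.408 × 39.1 = 15.9528 mm/d equivalent
ET₀ = 0.0023 × 15.9528 × (28.00 + 17.8) × √12.4 = 0.0023 × 15.9528 × 45.80 × 3.5214 = 5.9176 mm/d
ETc = Kc × ET₀ = 0.68 × 5.9176 = 4.0240 mm/d
Crop demand D = ETc × 7 d = 4.0240 × 7 = 28.168 mm
D − Pe = 28.168 − 6.9 = 21.268 mm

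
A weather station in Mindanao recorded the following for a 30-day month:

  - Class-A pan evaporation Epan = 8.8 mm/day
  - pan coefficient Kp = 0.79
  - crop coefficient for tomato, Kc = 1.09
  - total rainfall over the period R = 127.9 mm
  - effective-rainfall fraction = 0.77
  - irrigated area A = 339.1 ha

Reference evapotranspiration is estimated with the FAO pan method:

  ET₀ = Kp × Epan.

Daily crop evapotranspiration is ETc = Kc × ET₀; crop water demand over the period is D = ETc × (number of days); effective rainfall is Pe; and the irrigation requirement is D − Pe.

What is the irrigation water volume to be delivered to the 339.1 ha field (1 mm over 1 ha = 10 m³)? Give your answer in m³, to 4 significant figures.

ET₀ = 0.79 × 8.8 = 6.9520 mm/d
ETc = Kc × ET₀ = 1.09 × 6.9520 = 7.5777 mm/d
Crop demand D = ETc × 30 d = 7.5777 × 30 = 227.331 mm
Pe = 0.77 × 127.9 = 98.483 mm
D − Pe = 227.331 − 98.483 = 128.848 mm
Volume = 128.848 mm × 339.1 ha × 10 = 436923.6 m³

436900 m³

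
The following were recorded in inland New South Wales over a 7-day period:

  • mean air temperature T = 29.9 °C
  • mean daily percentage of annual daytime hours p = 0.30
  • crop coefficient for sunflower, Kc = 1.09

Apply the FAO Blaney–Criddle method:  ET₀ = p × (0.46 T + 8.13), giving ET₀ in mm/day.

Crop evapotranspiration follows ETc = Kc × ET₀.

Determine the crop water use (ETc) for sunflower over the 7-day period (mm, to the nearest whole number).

50 mm

ET₀ = 0.30 × (0.46 × 29.9 + 8.13) = 0.30 × 21.884 = 6.5652 mm/d
ETc = Kc × ET₀ = 1.09 × 6.5652 = 7.1561 mm/d
Over 7 days: 7.1561 × 7 = 50.093 mm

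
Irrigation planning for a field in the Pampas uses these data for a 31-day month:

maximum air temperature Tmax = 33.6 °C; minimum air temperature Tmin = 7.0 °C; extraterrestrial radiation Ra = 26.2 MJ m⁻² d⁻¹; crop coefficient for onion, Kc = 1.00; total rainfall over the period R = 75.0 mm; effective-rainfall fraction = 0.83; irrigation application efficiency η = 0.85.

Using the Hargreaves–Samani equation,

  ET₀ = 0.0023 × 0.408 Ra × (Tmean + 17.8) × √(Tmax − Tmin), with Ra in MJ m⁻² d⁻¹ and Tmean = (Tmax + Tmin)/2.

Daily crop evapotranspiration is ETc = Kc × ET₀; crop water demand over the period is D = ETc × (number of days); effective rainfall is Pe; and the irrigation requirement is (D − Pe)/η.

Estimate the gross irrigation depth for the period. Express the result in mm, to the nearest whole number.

Tmean = (33.6 + 7.0)/2 = 20.30 °C
0.408 Ra = 0.408 × 26.2 = 10.6896 mm/d equivalent
ET₀ = 0.0023 × 10.6896 × (20.30 + 17.8) × √26.6 = 0.0023 × 10.6896 × 38.10 × 5.1575 = 4.8312 mm/d
ETc = Kc × ET₀ = 1.00 × 4.8312 = 4.8312 mm/d
Crop demand D = ETc × 31 d = 4.8312 × 31 = 149.767 mm
Pe = 0.83 × 75.0 = 62.250 mm
D − Pe = 149.767 − 62.250 = 87.517 mm
Gross irrigation = 87.517 / 0.85 = 102.961 mm

103 mm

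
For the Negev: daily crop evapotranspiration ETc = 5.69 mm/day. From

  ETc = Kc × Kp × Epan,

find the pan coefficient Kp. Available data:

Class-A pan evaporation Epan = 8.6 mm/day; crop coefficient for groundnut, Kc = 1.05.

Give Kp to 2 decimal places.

0.63

ETc = Kc × Kp × Epan  ⇒  Kp = ETc / (Kc × Epan)
Kp = 5.69 / (1.05 × 8.6) = 5.69 / 9.030 = 0.6301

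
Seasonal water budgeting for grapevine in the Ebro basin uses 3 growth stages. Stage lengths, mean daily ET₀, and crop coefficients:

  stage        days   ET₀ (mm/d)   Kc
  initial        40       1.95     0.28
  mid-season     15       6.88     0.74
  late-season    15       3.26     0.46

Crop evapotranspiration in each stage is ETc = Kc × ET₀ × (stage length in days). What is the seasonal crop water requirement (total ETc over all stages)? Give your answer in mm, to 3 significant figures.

121 mm

initial: 0.28 × 1.95 × 40 = 21.84 mm
mid-season: 0.74 × 6.88 × 15 = 76.37 mm
late-season: 0.46 × 3.26 × 15 = 22.49 mm
Seasonal total = 120.70 mm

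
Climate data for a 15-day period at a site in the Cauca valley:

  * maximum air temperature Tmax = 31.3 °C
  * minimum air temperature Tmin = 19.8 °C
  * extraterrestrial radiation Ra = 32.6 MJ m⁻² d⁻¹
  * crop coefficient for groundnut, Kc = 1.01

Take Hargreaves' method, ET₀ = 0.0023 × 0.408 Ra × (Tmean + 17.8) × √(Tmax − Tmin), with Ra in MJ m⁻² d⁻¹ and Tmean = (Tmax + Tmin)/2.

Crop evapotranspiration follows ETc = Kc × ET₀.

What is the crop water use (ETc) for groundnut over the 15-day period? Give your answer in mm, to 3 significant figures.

68.1 mm

Tmean = (31.3 + 19.8)/2 = 25.55 °C
0.408 Ra = 0.408 × 32.6 = 13.3008 mm/d equivalent
ET₀ = 0.0023 × 13.3008 × (25.55 + 17.8) × √11.5 = 0.0023 × 13.3008 × 43.35 × 3.3912 = 4.4973 mm/d
ETc = Kc × ET₀ = 1.01 × 4.4973 = 4.5423 mm/d
Over 15 days: 4.5423 × 15 = 68.135 mm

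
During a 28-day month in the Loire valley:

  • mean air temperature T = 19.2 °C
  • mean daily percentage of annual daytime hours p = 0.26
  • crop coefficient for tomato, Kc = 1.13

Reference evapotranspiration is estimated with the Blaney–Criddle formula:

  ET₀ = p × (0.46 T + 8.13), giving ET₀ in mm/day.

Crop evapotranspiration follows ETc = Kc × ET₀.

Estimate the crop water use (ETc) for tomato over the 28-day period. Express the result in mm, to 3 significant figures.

ET₀ = 0.26 × (0.46 × 19.2 + 8.13) = 0.26 × 16.962 = 4.4101 mm/d
ETc = Kc × ET₀ = 1.13 × 4.4101 = 4.9834 mm/d
Over 28 days: 4.9834 × 28 = 139.535 mm

140 mm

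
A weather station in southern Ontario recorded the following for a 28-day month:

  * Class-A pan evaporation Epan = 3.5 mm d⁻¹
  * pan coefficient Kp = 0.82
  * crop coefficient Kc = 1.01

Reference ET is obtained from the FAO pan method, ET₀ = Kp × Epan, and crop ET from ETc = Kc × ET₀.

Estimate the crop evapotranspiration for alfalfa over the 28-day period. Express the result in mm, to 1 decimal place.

81.2 mm

ET₀ = 0.82 × 3.5 = 2.8700 mm/d
ETc = Kc × ET₀ = 1.01 × 2.8700 = 2.8987 mm/d
Over 28 days: 2.8987 × 28 = 81.164 mm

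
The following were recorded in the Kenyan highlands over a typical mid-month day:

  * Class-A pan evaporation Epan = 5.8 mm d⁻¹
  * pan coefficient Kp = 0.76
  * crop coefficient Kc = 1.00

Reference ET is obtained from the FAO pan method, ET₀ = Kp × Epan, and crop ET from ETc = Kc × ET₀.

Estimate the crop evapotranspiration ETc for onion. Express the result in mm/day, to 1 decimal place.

4.4 mm/day

ET₀ = 0.76 × 5.8 = 4.4080 mm/d
ETc = Kc × ET₀ = 1.00 × 4.4080 = 4.4080 mm/d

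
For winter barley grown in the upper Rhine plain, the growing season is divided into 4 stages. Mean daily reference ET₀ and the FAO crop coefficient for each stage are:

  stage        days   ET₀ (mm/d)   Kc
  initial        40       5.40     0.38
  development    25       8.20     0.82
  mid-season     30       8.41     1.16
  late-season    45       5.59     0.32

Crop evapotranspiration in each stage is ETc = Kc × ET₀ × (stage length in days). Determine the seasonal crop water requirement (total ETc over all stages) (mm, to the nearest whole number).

623 mm

initial: 0.38 × 5.40 × 40 = 82.08 mm
development: 0.82 × 8.20 × 25 = 168.10 mm
mid-season: 1.16 × 8.41 × 30 = 292.67 mm
late-season: 0.32 × 5.59 × 45 = 80.50 mm
Seasonal total = 623.35 mm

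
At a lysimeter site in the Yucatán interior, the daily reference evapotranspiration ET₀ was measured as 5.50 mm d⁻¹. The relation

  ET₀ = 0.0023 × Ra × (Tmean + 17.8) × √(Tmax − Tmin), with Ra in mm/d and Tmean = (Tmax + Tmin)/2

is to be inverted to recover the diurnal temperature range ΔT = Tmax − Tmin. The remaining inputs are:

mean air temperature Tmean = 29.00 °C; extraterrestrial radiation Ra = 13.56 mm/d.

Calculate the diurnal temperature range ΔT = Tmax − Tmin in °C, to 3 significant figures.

√ΔT = ET₀ / [0.0023 × Ra × (Tmean+17.8)] = 5.50 / (0.0023 × 13.56 × 46.80) = 3.7682
ΔT = 3.7682² = 14.199 °C

14.2 °C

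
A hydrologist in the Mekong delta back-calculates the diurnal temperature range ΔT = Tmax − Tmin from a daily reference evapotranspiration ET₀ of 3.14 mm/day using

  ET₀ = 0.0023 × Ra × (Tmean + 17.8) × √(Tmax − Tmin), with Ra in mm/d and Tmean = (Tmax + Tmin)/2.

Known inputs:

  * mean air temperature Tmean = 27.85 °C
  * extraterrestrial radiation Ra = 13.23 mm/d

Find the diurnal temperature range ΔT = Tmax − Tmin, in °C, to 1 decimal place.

5.1 °C

√ΔT = ET₀ / [0.0023 × Ra × (Tmean+17.8)] = 3.14 / (0.0023 × 13.23 × 45.65) = 2.2605
ΔT = 2.2605² = 5.110 °C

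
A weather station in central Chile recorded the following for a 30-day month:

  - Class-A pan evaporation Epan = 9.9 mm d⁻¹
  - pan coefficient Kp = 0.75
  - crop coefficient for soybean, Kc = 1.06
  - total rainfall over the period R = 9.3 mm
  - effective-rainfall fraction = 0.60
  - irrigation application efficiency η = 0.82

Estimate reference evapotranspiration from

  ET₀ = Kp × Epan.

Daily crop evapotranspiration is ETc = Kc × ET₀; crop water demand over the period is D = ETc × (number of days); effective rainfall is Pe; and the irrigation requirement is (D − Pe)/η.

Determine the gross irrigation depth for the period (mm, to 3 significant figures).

ET₀ = 0.75 × 9.9 = 7.4250 mm/d
ETc = Kc × ET₀ = 1.06 × 7.4250 = 7.8705 mm/d
Crop demand D = ETc × 30 d = 7.8705 × 30 = 236.115 mm
Pe = 0.60 × 9.3 = 5.580 mm
D − Pe = 236.115 − 5.580 = 230.535 mm
Gross irrigation = 230.535 / 0.82 = 281.140 mm

281 mm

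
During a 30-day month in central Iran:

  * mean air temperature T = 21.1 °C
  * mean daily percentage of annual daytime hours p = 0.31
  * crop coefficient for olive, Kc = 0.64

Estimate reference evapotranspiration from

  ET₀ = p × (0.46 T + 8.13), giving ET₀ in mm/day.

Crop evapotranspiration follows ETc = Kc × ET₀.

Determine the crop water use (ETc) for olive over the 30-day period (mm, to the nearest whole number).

ET₀ = 0.31 × (0.46 × 21.1 + 8.13) = 0.31 × 17.836 = 5.5292 mm/d
ETc = Kc × ET₀ = 0.64 × 5.5292 = 3.5387 mm/d
Over 30 days: 3.5387 × 30 = 106.161 mm

106 mm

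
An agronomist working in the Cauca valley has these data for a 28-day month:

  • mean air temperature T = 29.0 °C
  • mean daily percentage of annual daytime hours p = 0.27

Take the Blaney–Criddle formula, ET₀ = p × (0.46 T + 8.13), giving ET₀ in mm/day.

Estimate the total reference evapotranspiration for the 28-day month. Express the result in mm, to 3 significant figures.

ET₀ = 0.27 × (0.46 × 29.0 + 8.13) = 0.27 × 21.470 = 5.7969 mm/d
Monthly total = 5.7969 × 28 = 162.313 mm

162 mm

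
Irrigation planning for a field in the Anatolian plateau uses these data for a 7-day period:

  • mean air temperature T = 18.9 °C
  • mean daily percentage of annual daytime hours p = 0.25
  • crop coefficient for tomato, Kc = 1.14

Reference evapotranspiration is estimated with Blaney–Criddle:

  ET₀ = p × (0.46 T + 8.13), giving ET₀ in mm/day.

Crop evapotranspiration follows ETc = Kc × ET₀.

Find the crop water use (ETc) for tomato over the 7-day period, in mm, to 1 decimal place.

ET₀ = 0.25 × (0.46 × 18.9 + 8.13) = 0.25 × 16.824 = 4.2060 mm/d
ETc = Kc × ET₀ = 1.14 × 4.2060 = 4.7948 mm/d
Over 7 days: 4.7948 × 7 = 33.564 mm

33.6 mm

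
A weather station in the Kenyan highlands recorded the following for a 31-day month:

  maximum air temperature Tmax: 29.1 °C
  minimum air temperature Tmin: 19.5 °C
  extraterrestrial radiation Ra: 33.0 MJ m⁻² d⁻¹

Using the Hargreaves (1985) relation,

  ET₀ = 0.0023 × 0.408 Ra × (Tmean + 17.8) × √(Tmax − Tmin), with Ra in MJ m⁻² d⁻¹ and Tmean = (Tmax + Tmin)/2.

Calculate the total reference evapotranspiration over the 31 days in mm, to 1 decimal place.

125.2 mm

Tmean = (29.1 + 19.5)/2 = 24.30 °C
0.408 Ra = 0.408 × 33.0 = 13.4640 mm/d equivalent
ET₀ = 0.0023 × 13.4640 × (24.30 + 17.8) × √9.6 = 0.0023 × 13.4640 × 42.10 × 3.0984 = 4.0394 mm/d
Over 31 days: 4.0394 × 31 = 125.221 mm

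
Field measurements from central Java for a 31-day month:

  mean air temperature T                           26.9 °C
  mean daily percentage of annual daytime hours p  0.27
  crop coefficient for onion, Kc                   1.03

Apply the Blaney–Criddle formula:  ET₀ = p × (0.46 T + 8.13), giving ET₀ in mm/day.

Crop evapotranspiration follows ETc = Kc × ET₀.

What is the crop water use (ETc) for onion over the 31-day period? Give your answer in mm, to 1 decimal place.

ET₀ = 0.27 × (0.46 × 26.9 + 8.13) = 0.27 × 20.504 = 5.5361 mm/d
ETc = Kc × ET₀ = 1.03 × 5.5361 = 5.7022 mm/d
Over 31 days: 5.7022 × 31 = 176.768 mm

176.8 mm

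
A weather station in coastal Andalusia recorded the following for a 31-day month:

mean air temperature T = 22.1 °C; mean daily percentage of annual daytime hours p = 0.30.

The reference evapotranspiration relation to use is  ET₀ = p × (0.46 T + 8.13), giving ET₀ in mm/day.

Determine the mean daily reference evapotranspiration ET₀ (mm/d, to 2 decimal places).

ET₀ = 0.30 × (0.46 × 22.1 + 8.13) = 0.30 × 18.296 = 5.4888 mm/d

5.49 mm/d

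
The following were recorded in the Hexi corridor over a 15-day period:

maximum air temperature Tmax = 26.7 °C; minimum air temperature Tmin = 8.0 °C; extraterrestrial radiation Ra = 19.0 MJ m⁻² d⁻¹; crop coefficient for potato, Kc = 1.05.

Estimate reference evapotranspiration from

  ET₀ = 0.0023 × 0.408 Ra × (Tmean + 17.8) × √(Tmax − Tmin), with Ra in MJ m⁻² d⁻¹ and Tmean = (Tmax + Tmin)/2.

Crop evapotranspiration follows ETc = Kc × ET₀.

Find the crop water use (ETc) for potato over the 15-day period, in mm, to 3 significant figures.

Tmean = (26.7 + 8.0)/2 = 17.35 °C
0.408 Ra = 0.408 × 19.0 = 7.7520 mm/d equivalent
ET₀ = 0.0023 × 7.7520 × (17.35 + 17.8) × √18.7 = 0.0023 × 7.7520 × 35.15 × 4.3243 = 2.7101 mm/d
ETc = Kc × ET₀ = 1.05 × 2.7101 = 2.8456 mm/d
Over 15 days: 2.8456 × 15 = 42.684 mm

42.7 mm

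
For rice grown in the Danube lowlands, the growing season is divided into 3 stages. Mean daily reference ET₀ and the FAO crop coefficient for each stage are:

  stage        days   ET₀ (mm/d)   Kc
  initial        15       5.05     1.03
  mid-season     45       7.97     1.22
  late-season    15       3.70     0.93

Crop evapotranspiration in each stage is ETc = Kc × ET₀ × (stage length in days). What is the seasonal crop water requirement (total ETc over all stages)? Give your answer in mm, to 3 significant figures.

567 mm

initial: 1.03 × 5.05 × 15 = 78.02 mm
mid-season: 1.22 × 7.97 × 45 = 437.55 mm
late-season: 0.93 × 3.70 × 15 = 51.62 mm
Seasonal total = 567.19 mm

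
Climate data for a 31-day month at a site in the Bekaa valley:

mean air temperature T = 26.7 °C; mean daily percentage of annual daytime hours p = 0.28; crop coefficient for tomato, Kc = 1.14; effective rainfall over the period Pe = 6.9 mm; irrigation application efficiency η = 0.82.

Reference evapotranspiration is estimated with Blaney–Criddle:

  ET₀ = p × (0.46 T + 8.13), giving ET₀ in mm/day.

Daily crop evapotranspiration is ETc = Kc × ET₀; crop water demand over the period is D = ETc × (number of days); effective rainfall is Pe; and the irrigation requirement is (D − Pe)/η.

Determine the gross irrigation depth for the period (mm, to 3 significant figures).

ET₀ = 0.28 × (0.46 × 26.7 + 8.13) = 0.28 × 20.412 = 5.7154 mm/d
ETc = Kc × ET₀ = 1.14 × 5.7154 = 6.5156 mm/d
Crop demand D = ETc × 31 d = 6.5156 × 31 = 201.984 mm
D − Pe = 201.984 − 6.9 = 195.084 mm
Gross irrigation = 195.084 / 0.82 = 237.907 mm

238 mm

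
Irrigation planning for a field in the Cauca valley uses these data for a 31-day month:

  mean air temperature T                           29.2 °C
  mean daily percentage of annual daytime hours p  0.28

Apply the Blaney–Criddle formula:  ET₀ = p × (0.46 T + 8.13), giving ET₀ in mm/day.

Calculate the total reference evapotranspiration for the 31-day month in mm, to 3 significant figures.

187 mm

ET₀ = 0.28 × (0.46 × 29.2 + 8.13) = 0.28 × 21.562 = 6.0374 mm/d
Monthly total = 6.0374 × 31 = 187.159 mm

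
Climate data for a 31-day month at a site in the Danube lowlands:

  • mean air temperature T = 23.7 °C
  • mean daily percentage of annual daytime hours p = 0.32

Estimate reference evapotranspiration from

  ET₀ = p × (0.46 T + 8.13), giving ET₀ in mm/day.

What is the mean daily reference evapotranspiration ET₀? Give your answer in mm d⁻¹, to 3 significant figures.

ET₀ = 0.32 × (0.46 × 23.7 + 8.13) = 0.32 × 19.032 = 6.0902 mm/d

6.09 mm d⁻¹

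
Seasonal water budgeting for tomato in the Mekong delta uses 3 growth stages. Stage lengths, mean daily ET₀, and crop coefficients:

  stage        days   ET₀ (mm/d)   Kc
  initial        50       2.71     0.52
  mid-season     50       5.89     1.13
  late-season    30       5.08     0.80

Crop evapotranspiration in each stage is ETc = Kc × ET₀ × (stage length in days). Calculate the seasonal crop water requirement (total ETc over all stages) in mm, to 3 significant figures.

525 mm

initial: 0.52 × 2.71 × 50 = 70.46 mm
mid-season: 1.13 × 5.89 × 50 = 332.79 mm
late-season: 0.80 × 5.08 × 30 = 121.92 mm
Seasonal total = 525.17 mm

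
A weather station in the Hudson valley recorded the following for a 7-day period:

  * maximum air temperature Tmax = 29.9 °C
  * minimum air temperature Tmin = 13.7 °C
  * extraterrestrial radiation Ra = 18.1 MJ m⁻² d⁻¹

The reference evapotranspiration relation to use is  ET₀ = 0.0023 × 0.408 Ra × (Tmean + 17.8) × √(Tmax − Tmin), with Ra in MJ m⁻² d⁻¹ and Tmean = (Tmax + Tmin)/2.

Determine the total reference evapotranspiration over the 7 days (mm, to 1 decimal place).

Tmean = (29.9 + 13.7)/2 = 21.80 °C
0.408 Ra = 0.408 × 18.1 = 7.3848 mm/d equivalent
ET₀ = 0.0023 × 7.3848 × (21.80 + 17.8) × √16.2 = 0.0023 × 7.3848 × 39.60 × 4.0249 = 2.7072 mm/d
Over 7 days: 2.7072 × 7 = 18.950 mm

19.0 mm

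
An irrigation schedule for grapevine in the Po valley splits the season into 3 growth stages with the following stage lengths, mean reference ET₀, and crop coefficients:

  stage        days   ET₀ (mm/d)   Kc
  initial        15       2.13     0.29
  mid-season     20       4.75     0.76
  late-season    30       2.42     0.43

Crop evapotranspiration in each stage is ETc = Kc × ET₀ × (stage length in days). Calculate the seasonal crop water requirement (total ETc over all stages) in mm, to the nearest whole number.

initial: 0.29 × 2.13 × 15 = 9.27 mm
mid-season: 0.76 × 4.75 × 20 = 72.20 mm
late-season: 0.43 × 2.42 × 30 = 31.22 mm
Seasonal total = 112.69 mm

113 mm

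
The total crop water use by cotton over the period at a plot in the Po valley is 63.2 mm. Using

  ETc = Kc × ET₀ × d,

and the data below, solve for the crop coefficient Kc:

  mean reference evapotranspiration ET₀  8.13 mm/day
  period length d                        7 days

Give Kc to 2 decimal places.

ETc = Kc × ET₀ × d  ⇒  Kc = ETc / (ET₀ × d)
Kc = 63.2 / (8.13 × 7) = 63.2 / 56.91 = 1.1105

1.11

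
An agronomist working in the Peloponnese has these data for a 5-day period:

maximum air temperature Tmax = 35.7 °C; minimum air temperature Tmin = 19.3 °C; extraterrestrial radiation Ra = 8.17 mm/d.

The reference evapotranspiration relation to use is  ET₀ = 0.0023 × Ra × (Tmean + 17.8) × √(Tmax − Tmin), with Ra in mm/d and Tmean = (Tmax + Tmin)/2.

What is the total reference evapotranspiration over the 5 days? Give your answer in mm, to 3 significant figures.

Tmean = (35.7 + 19.3)/2 = 27.50 °C
ET₀ = 0.0023 × 8.17 × (27.50 + 17.8) × √16.4 = 0.0023 × 8.17 × 45.30 × 4.0497 = 3.4472 mm/d
Over 5 days: 3.4472 × 5 = 17.236 mm

17.2 mm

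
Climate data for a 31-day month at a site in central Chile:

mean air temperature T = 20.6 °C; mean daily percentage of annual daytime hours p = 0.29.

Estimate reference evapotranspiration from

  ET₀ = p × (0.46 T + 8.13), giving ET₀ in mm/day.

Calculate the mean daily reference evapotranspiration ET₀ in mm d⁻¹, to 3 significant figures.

5.11 mm d⁻¹

ET₀ = 0.29 × (0.46 × 20.6 + 8.13) = 0.29 × 17.606 = 5.1057 mm/d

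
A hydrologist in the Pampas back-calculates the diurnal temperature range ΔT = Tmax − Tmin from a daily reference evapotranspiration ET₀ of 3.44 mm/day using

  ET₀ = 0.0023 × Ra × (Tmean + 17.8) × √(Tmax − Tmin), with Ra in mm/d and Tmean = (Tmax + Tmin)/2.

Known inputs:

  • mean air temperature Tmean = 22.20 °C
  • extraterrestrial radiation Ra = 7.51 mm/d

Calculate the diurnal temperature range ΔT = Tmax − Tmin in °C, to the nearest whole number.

25 °C

√ΔT = ET₀ / [0.0023 × Ra × (Tmean+17.8)] = 3.44 / (0.0023 × 7.51 × 40.00) = 4.9789
ΔT = 4.9789² = 24.789 °C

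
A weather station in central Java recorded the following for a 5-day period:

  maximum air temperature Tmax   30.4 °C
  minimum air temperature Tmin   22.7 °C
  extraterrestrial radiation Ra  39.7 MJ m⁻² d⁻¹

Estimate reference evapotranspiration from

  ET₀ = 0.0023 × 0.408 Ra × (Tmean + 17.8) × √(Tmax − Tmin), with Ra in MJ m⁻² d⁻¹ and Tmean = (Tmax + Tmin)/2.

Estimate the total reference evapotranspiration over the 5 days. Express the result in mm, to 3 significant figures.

Tmean = (30.4 + 22.7)/2 = 26.55 °C
0.408 Ra = 0.408 × 39.7 = 16.1976 mm/d equivalent
ET₀ = 0.0023 × 16.1976 × (26.55 + 17.8) × √7.7 = 0.0023 × 16.1976 × 44.35 × 2.7749 = 4.5848 mm/d
Over 5 days: 4.5848 × 5 = 22.924 mm

22.9 mm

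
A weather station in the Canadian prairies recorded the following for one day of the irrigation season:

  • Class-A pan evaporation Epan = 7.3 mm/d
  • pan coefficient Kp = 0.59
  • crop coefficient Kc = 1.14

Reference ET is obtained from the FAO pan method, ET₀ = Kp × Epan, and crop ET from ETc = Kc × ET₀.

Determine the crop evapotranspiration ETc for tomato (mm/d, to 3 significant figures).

4.91 mm/d

ET₀ = 0.59 × 7.3 = 4.3070 mm/d
ETc = Kc × ET₀ = 1.14 × 4.3070 = 4.9100 mm/d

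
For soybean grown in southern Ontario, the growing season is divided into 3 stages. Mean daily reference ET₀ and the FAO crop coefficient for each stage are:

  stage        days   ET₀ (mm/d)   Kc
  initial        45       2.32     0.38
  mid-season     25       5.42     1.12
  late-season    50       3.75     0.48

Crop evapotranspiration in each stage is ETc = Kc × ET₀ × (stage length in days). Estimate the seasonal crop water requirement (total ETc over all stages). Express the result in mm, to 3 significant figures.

281 mm

initial: 0.38 × 2.32 × 45 = 39.67 mm
mid-season: 1.12 × 5.42 × 25 = 151.76 mm
late-season: 0.48 × 3.75 × 50 = 90.00 mm
Seasonal total = 281.43 mm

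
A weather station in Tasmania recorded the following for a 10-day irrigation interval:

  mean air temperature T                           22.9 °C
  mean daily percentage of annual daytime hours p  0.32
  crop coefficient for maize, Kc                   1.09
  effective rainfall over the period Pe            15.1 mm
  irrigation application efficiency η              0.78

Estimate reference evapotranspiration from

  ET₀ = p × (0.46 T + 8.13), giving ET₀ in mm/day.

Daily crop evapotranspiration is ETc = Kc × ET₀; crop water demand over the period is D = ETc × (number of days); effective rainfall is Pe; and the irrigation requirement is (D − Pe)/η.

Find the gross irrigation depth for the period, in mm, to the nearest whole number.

ET₀ = 0.32 × (0.46 × 22.9 + 8.13) = 0.32 × 18.664 = 5.9725 mm/d
ETc = Kc × ET₀ = 1.09 × 5.9725 = 6.5100 mm/d
Crop demand D = ETc × 10 d = 6.5100 × 10 = 65.100 mm
D − Pe = 65.100 − 15.1 = 50.000 mm
Gross irrigation = 50.000 / 0.78 = 64.103 mm

64 mm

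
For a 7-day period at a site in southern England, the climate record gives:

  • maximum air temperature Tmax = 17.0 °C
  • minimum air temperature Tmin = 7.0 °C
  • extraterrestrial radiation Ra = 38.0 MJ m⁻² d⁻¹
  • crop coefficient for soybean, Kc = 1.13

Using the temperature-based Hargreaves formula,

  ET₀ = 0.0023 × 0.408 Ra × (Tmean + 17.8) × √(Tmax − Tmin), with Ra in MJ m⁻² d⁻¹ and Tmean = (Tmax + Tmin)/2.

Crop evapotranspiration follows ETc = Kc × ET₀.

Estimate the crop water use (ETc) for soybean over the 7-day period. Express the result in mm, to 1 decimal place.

Tmean = (17.0 + 7.0)/2 = 12.00 °C
0.408 Ra = 0.408 × 38.0 = 15.5040 mm/d equivalent
ET₀ = 0.0023 × 15.5040 × (12.00 + 17.8) × √10.0 = 0.0023 × 15.5040 × 29.80 × 3.1623 = 3.3604 mm/d
ETc = Kc × ET₀ = 1.13 × 3.3604 = 3.7973 mm/d
Over 7 days: 3.7973 × 7 = 26.581 mm

26.6 mm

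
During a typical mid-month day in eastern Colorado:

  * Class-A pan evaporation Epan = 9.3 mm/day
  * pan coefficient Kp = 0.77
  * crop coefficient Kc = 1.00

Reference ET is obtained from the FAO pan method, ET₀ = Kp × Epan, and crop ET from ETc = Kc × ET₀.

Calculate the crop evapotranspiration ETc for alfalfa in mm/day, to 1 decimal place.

ET₀ = 0.77 × 9.3 = 7.1610 mm/d
ETc = Kc × ET₀ = 1.00 × 7.1610 = 7.1610 mm/d

7.2 mm/day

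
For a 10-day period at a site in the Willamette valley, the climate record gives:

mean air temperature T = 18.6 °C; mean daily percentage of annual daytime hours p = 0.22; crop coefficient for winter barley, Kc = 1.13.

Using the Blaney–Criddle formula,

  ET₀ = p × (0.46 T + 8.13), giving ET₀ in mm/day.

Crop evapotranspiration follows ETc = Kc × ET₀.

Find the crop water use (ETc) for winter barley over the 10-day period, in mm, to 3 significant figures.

41.5 mm

ET₀ = 0.22 × (0.46 × 18.6 + 8.13) = 0.22 × 16.686 = 3.6709 mm/d
ETc = Kc × ET₀ = 1.13 × 3.6709 = 4.1481 mm/d
Over 10 days: 4.1481 × 10 = 41.481 mm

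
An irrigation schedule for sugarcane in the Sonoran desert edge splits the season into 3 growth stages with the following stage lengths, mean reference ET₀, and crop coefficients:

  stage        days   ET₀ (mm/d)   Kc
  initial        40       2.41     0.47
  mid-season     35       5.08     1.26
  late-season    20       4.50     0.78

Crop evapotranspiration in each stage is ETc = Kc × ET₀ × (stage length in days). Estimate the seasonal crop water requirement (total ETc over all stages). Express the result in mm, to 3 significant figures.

340 mm

initial: 0.47 × 2.41 × 40 = 45.31 mm
mid-season: 1.26 × 5.08 × 35 = 224.03 mm
late-season: 0.78 × 4.50 × 20 = 70.20 mm
Seasonal total = 339.54 mm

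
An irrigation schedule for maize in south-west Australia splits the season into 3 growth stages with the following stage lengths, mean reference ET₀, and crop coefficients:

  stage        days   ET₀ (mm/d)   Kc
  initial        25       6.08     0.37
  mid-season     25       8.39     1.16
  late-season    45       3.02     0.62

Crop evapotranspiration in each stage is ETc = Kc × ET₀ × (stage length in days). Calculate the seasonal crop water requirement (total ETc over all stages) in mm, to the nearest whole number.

384 mm

initial: 0.37 × 6.08 × 25 = 56.24 mm
mid-season: 1.16 × 8.39 × 25 = 243.31 mm
late-season: 0.62 × 3.02 × 45 = 84.26 mm
Seasonal total = 383.81 mm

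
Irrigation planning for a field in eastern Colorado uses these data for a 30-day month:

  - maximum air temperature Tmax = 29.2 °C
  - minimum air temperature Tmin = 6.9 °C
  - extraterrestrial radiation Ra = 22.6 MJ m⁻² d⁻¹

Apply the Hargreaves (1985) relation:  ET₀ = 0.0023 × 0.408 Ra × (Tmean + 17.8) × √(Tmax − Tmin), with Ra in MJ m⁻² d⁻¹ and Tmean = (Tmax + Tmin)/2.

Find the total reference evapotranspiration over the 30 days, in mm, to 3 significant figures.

108 mm

Tmean = (29.2 + 6.9)/2 = 18.05 °C
0.408 Ra = 0.408 × 22.6 = 9.2208 mm/d equivalent
ET₀ = 0.0023 × 9.2208 × (18.05 + 17.8) × √22.3 = 0.0023 × 9.2208 × 35.85 × 4.7223 = 3.5904 mm/d
Over 30 days: 3.5904 × 30 = 107.712 mm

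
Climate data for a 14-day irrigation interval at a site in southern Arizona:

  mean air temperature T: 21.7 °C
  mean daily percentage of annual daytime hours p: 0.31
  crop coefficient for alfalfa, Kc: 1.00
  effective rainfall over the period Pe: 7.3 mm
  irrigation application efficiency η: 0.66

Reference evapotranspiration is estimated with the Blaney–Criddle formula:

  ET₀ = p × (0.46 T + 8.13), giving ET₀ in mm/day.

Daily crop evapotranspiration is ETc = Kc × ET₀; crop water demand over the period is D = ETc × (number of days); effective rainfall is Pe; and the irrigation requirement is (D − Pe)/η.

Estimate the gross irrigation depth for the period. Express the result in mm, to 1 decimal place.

ET₀ = 0.31 × (0.46 × 21.7 + 8.13) = 0.31 × 18.112 = 5.6147 mm/d
ETc = Kc × ET₀ = 1.00 × 5.6147 = 5.6147 mm/d
Crop demand D = ETc × 14 d = 5.6147 × 14 = 78.606 mm
D − Pe = 78.606 − 7.3 = 71.306 mm
Gross irrigation = 71.306 / 0.66 = 108.039 mm

108.0 mm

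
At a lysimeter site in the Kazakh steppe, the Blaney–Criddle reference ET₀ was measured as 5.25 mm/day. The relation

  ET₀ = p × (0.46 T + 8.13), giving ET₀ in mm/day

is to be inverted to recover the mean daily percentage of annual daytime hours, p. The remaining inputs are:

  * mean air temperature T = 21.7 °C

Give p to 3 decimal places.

0.290

p = ET₀ / (0.46 T + 8.13) = 5.25 / (0.46 × 21.7 + 8.13) = 5.25 / 18.112 = 0.2899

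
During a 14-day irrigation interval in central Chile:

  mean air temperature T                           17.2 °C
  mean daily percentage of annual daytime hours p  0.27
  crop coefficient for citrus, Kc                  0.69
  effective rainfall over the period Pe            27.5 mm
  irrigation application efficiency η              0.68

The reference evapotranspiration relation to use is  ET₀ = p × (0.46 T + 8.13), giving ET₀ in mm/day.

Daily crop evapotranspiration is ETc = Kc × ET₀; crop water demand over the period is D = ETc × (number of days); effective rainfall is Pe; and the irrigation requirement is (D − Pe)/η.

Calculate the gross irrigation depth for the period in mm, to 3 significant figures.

ET₀ = 0.27 × (0.46 × 17.2 + 8.13) = 0.27 × 16.042 = 4.3313 mm/d
ETc = Kc × ET₀ = 0.69 × 4.3313 = 2.9886 mm/d
Crop demand D = ETc × 14 d = 2.9886 × 14 = 41.840 mm
D − Pe = 41.840 − 27.5 = 14.340 mm
Gross irrigation = 14.340 / 0.68 = 21.088 mm

21.1 mm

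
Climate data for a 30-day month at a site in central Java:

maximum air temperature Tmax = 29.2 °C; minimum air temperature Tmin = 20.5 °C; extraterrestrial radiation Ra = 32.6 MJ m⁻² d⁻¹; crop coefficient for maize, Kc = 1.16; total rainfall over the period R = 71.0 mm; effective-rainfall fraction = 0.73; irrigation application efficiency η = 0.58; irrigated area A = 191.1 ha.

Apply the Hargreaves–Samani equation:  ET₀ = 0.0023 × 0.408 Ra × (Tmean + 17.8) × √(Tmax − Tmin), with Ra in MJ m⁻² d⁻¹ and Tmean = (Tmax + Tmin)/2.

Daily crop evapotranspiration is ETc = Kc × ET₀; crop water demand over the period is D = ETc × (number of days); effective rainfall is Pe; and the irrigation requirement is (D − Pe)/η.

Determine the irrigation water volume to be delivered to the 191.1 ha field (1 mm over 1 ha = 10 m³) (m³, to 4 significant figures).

Tmean = (29.2 + 20.5)/2 = 24.85 °C
0.408 Ra = 0.408 × 32.6 = 13.3008 mm/d equivalent
ET₀ = 0.0023 × 13.3008 × (24.85 + 17.8) × √8.7 = 0.0023 × 13.3008 × 42.65 × 2.9496 = 3.8485 mm/d
ETc = Kc × ET₀ = 1.16 × 3.8485 = 4.4643 mm/d
Crop demand D = ETc × 30 d = 4.4643 × 30 = 133.929 mm
Pe = 0.73 × 71.0 = 51.830 mm
D − Pe = 133.929 − 51.830 = 82.099 mm
Gross irrigation = 82.099 / 0.58 = 141.550 mm
Volume = 141.550 mm × 191.1 ha × 10 = 270502.1 m³

270500 m³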